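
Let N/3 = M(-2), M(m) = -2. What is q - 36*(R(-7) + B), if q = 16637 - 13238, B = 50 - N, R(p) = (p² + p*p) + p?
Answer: -1893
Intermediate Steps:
R(p) = p + 2*p² (R(p) = (p² + p²) + p = 2*p² + p = p + 2*p²)
N = -6 (N = 3*(-2) = -6)
B = 56 (B = 50 - 1*(-6) = 50 + 6 = 56)
q = 3399
q - 36*(R(-7) + B) = 3399 - 36*(-7*(1 + 2*(-7)) + 56) = 3399 - 36*(-7*(1 - 14) + 56) = 3399 - 36*(-7*(-13) + 56) = 3399 - 36*(91 + 56) = 3399 - 36*147 = 3399 - 1*5292 = 3399 - 5292 = -1893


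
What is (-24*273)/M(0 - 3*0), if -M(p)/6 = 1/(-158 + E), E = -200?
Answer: -390936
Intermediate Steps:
M(p) = 3/179 (M(p) = -6/(-158 - 200) = -6/(-358) = -6*(-1/358) = 3/179)
(-24*273)/M(0 - 3*0) = (-24*273)/(3/179) = -6552*179/3 = -390936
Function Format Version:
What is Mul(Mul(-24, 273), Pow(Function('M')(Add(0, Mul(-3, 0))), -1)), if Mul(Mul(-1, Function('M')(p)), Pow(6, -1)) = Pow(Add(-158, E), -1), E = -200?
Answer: -390936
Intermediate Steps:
Function('M')(p) = Rational(3, 179) (Function('M')(p) = Mul(-6, Pow(Add(-158, -200), -1)) = Mul(-6, Pow(-358, -1)) = Mul(-6, Rational(-1, 358)) = Rational(3, 179))
Mul(Mul(-24, 273), Pow(Function('M')(Add(0, Mul(-3, 0))), -1)) = Mul(Mul(-24, 273), Pow(Rational(3, 179), -1)) = Mul(-6552, Rational(179, 3)) = -390936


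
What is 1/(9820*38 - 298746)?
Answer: 1/74414 ≈ 1.3438e-5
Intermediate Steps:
1/(9820*38 - 298746) = 1/(373160 - 298746) = 1/74414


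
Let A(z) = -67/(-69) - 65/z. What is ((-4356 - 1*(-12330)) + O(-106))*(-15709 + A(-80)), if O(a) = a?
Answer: -34109288689/276 ≈ -1.2358e+8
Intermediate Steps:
A(z) = 67/69 - 65/z (A(z) = -67*(-1/69) - 65/z = 67/69 - 65/z)
((-4356 - 1*(-12330)) + O(-106))*(-15709 + A(-80)) = ((-4356 - 1*(-12330)) - 106)*(-15709 + (67/69 - 65/(-80))) = ((-4356 + 12330) - 106)*(-15709 + (67/69 - 65*(-1/80))) = (7974 - 106)*(-15709 + (67/69 + 13/16)) = 7868*(-15709 + 1969/1104) = 7868*(-17340767/1104) = -34109288689/276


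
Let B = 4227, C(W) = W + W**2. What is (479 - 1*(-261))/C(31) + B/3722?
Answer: 868433/461528 ≈ 1.8816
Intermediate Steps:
(479 - 1*(-261))/C(31) + B/3722 = (479 - 1*(-261))/((31*(1 + 31))) + 4227/3722 = (479 + 261)/((31*32)) + 4227*(1/3722) = 740/992 + 4227/3722 = 740*(1/992) + 4227/3722 = 185/248 + 4227/3722 = 868433/461528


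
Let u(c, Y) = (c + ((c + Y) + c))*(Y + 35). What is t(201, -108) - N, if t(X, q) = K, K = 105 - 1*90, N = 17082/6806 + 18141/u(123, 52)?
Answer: 498353395/41547227 ≈ 11.995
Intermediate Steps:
u(c, Y) = (35 + Y)*(Y + 3*c) (u(c, Y) = (c + ((Y + c) + c))*(35 + Y) = (c + (Y + 2*c))*(35 + Y) = (Y + 3*c)*(35 + Y) = (35 + Y)*(Y + 3*c))
N = 124855010/41547227 (N = 17082/6806 + 18141/(52² + 35*52 + 105*123 + 3*52*123) = 17082*(1/6806) + 18141/(2704 + 1820 + 12915 + 19188) = 8541/3403 + 18141/36627 = 8541/3403 + 18141*(1/36627) = 8541/3403 + 6047/12209 = 124855010/41547227 ≈ 3.0051)
K = 15 (K = 105 - 90 = 15)
t(X, q) = 15
t(201, -108) - N = 15 - 1*124855010/41547227 = 15 - 124855010/41547227 = 498353395/41547227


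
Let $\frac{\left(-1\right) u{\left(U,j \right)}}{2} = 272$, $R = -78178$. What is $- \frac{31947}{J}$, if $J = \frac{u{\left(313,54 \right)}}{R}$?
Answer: $- \frac{1248776283}{272} \approx -4.5911 \cdot 10^{6}$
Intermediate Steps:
$u{\left(U,j \right)} = -544$ ($u{\left(U,j \right)} = \left(-2\right) 272 = -544$)
$J = \frac{272}{39089}$ ($J = - \frac{544}{-78178} = \left(-544\right) \left(- \frac{1}{78178}\right) = \frac{272}{39089} \approx 0.0069585$)
$- \frac{31947}{J} = - \frac{31947}{\frac{272}{39089}} = \left(-31947\right) \frac{39089}{272} = - \frac{1248776283}{272}$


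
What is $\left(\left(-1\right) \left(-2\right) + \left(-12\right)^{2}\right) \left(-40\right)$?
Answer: $-5840$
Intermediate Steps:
$\left(\left(-1\right) \left(-2\right) + \left(-12\right)^{2}\right) \left(-40\right) = \left(2 + 144\right) \left(-40\right) = 146 \left(-40\right) = -5840$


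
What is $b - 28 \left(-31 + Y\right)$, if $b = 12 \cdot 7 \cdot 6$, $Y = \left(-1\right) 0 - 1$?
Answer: $1400$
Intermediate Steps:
$Y = -1$ ($Y = 0 - 1 = -1$)
$b = 504$ ($b = 84 \cdot 6 = 504$)
$b - 28 \left(-31 + Y\right) = 504 - 28 \left(-31 - 1\right) = 504 - 28 \left(-32\right) = 504 - -896 = 504 + 896 = 1400$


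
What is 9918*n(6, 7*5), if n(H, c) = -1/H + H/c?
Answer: 1653/35 ≈ 47.229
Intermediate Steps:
9918*n(6, 7*5) = 9918*(-1/6 + 6/((7*5))) = 9918*(-1*1/6 + 6/35) = 9918*(-1/6 + 6*(1/35)) = 9918*(-1/6 + 6/35) = 9918*(1/210) = 1653/35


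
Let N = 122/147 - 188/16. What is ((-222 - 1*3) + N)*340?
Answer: -11791285/147 ≈ -80213.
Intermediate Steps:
N = -6421/588 (N = 122*(1/147) - 188*1/16 = 122/147 - 47/4 = -6421/588 ≈ -10.920)
((-222 - 1*3) + N)*340 = ((-222 - 1*3) - 6421/588)*340 = ((-222 - 3) - 6421/588)*340 = (-225 - 6421/588)*340 = -138721/588*340 = -11791285/147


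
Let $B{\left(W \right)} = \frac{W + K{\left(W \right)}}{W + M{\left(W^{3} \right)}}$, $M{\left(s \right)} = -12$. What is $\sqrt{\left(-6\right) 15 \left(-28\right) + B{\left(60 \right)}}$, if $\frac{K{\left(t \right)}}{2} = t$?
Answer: $\frac{\sqrt{10095}}{2} \approx 50.237$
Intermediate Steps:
$K{\left(t \right)} = 2 t$
$B{\left(W \right)} = \frac{3 W}{-12 + W}$ ($B{\left(W \right)} = \frac{W + 2 W}{W - 12} = \frac{3 W}{-12 + W}$)
$\sqrt{\left(-6\right) 15 \left(-28\right) + B{\left(60 \right)}} = \sqrt{\left(-6\right) 15 \left(-28\right) + 3 \cdot 60 \frac{1}{-12 + 60}} = \sqrt{\left(-90\right) \left(-28\right) + 3 \cdot 60 \cdot \frac{1}{48}} = \sqrt{2520 + 3 \cdot 60 \cdot \frac{1}{48}} = \sqrt{2520 + \frac{15}{4}} = \sqrt{\frac{10095}{4}} = \frac{\sqrt{10095}}{2}$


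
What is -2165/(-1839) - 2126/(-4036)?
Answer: 6323827/3711102 ≈ 1.7040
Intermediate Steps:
-2165/(-1839) - 2126/(-4036) = -2165*(-1/1839) - 2126*(-1/4036) = 2165/1839 + 1063/2018 = 6323827/3711102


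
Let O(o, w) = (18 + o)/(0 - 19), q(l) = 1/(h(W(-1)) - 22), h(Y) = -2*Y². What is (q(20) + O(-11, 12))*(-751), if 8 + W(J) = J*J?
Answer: 645109/2280 ≈ 282.94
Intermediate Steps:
W(J) = -8 + J² (W(J) = -8 + J*J = -8 + J²)
q(l) = -1/120 (q(l) = 1/(-2*(-8 + (-1)²)² - 22) = 1/(-2*(-8 + 1)² - 22) = 1/(-2*(-7)² - 22) = 1/(-2*49 - 22) = 1/(-98 - 22) = 1/(-120) = -1/120)
O(o, w) = -18/19 - o/19 (O(o, w) = (18 + o)/(-19) = (18 + o)*(-1/19) = -18/19 - o/19)
(q(20) + O(-11, 12))*(-751) = (-1/120 + (-18/19 - 1/19*(-11)))*(-751) = (-1/120 + (-18/19 + 11/19))*(-751) = (-1/120 - 7/19)*(-751) = -859/2280*(-751) = 645109/2280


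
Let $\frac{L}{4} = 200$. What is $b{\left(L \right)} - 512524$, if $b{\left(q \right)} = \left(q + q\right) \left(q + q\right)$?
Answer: $2047476$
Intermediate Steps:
$L = 800$ ($L = 4 \cdot 200 = 800$)
$b{\left(q \right)} = 4 q^{2}$ ($b{\left(q \right)} = 2 q 2 q = 4 q^{2}$)
$b{\left(L \right)} - 512524 = 4 \cdot 800^{2} - 512524 = 4 \cdot 640000 - 512524 = 2560000 - 512524 = 2047476$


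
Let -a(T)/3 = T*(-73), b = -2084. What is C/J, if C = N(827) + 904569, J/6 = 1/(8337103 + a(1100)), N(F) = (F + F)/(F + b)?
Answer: 9753546075786737/7542 ≈ 1.2932e+12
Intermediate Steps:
a(T) = 219*T (a(T) = -3*T*(-73) = -(-219)*T = 219*T)
N(F) = 2*F/(-2084 + F) (N(F) = (F + F)/(F - 2084) = (2*F)/(-2084 + F) = 2*F/(-2084 + F))
J = 6/8578003 (J = 6/(8337103 + 219*1100) = 6/(8337103 + 240900) = 6/8578003 ≈ 6.9946e-7)
C = 1137041579/1257 (C = 2*827/(-2084 + 827) + 904569 = 2*827/(-1257) + 904569 = 2*827*(-1/1257) + 904569 = -1654/1257 + 904569 = 1137041579/1257 ≈ 9.0457e+5)
C/J = 1137041579/(1257*(6/8578003)) = (1137041579/1257)*(8578003/6) = 9753546075786737/7542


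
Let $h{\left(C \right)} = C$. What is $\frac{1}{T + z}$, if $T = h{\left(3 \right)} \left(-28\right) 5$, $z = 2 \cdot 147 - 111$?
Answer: $- \frac{1}{237} \approx -0.0042194$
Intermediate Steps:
$z = 183$ ($z = 294 - 111 = 183$)
$T = -420$ ($T = 3 \left(-28\right) 5 = \left(-84\right) 5 = -420$)
$\frac{1}{T + z} = \frac{1}{-420 + 183} = \frac{1}{-237} = - \frac{1}{237}$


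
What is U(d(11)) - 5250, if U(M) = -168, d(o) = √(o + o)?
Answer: -5418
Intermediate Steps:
d(o) = √2*√o (d(o) = √(2*o) = √2*√o)
U(d(11)) - 5250 = -168 - 5250 = -5418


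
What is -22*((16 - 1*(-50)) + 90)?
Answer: -3432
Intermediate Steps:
-22*((16 - 1*(-50)) + 90) = -22*((16 + 50) + 90) = -22*(66 + 90) = -22*156 = -3432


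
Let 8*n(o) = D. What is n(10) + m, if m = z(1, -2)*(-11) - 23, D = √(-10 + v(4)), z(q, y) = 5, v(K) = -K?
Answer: -78 + I*√14/8 ≈ -78.0 + 0.46771*I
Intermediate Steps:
D = I*√14 (D = √(-10 - 1*4) = √(-10 - 4) = √(-14) = I*√14 ≈ 3.7417*I)
n(o) = I*√14/8 (n(o) = (I*√14)/8 = I*√14/8)
m = -78 (m = 5*(-11) - 23 = -55 - 23 = -78)
n(10) + m = I*√14/8 - 78 = -78 + I*√14/8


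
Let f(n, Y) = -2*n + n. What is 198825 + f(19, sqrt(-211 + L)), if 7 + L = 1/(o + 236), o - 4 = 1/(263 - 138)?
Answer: 198806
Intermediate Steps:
o = 501/125 (o = 4 + 1/(263 - 138) = 4 + 1/125 = 501/125 ≈ 4.0080)
L = -209882/30001 (L = -7 + 1/(501/125 + 236) = -7 + 1/(30001/125) = -7 + 125/30001 = -209882/30001 ≈ -6.9958)
f(n, Y) = -n
198825 + f(19, sqrt(-211 + L)) = 198825 - 1*19 = 198825 - 19 = 198806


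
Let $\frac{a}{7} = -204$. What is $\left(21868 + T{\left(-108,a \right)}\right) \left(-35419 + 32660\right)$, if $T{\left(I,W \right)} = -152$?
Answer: $-59914444$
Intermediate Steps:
$a = -1428$ ($a = 7 \left(-204\right) = -1428$)
$\left(21868 + T{\left(-108,a \right)}\right) \left(-35419 + 32660\right) = \left(21868 - 152\right) \left(-35419 + 32660\right) = 21716 \left(-2759\right) = -59914444$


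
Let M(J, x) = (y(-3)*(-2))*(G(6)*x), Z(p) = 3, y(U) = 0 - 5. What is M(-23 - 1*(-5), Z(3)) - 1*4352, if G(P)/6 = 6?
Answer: -3272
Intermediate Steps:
y(U) = -5
G(P) = 36 (G(P) = 6*6 = 36)
M(J, x) = 360*x (M(J, x) = (-5*(-2))*(36*x) = 10*(36*x) = 360*x)
M(-23 - 1*(-5), Z(3)) - 1*4352 = 360*3 - 1*4352 = 1080 - 4352 = -3272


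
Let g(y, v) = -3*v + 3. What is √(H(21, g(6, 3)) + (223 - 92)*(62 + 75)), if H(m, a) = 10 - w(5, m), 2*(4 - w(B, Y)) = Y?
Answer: √71854/2 ≈ 134.03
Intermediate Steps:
g(y, v) = 3 - 3*v
w(B, Y) = 4 - Y/2
H(m, a) = 6 + m/2 (H(m, a) = 10 - (4 - m/2) = 10 + (-4 + m/2) = 6 + m/2)
√(H(21, g(6, 3)) + (223 - 92)*(62 + 75)) = √((6 + (½)*21) + (223 - 92)*(62 + 75)) = √((6 + 21/2) + 131*137) = √(33/2 + 17947) = √(35927/2) = √71854/2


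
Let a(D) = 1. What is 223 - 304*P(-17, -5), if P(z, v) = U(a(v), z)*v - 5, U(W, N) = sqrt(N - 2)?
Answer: 1743 + 1520*I*sqrt(19) ≈ 1743.0 + 6625.5*I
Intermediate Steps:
U(W, N) = sqrt(-2 + N)
P(z, v) = -5 + v*sqrt(-2 + z) (P(z, v) = sqrt(-2 + z)*v - 5 = v*sqrt(-2 + z) - 5 = -5 + v*sqrt(-2 + z))
223 - 304*P(-17, -5) = 223 - 304*(-5 - 5*sqrt(-2 - 17)) = 223 - 304*(-5 - 5*I*sqrt(19)) = 223 + (1520 + 1520*I*sqrt(19)) = 1743 + 1520*I*sqrt(19)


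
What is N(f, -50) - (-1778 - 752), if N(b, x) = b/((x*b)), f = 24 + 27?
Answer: 126499/50 ≈ 2530.0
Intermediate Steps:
f = 51
N(b, x) = 1/x (N(b, x) = b/((b*x)) = b*(1/(b*x)) = 1/x)
N(f, -50) - (-1778 - 752) = 1/(-50) - (-1778 - 752) = -1/50 - 1*(-2530) = -1/50 + 2530 = 126499/50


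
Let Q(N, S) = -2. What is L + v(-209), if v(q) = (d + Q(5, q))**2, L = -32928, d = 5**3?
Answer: -17799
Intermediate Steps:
d = 125
v(q) = 15129 (v(q) = (125 - 2)**2 = 123**2 = 15129)
L + v(-209) = -32928 + 15129 = -17799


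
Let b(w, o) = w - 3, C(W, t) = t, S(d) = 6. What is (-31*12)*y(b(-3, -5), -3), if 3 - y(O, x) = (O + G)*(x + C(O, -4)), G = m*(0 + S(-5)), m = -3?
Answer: 61380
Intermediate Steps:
G = -18 (G = -3*(0 + 6) = -3*6 = -18)
b(w, o) = -3 + w
y(O, x) = 3 - (-18 + O)*(-4 + x) (y(O, x) = 3 - (O - 18)*(x - 4) = 3 - (-18 + O)*(-4 + x))
(-31*12)*y(b(-3, -5), -3) = (-31*12)*(-69 + 4*(-3 - 3) + 18*(-3) - 1*(-3 - 3)*(-3)) = -372*(-69 + 4*(-6) - 54 - 1*(-6)*(-3)) = -372*(-69 - 24 - 54 - 18) = -372*(-165) = 61380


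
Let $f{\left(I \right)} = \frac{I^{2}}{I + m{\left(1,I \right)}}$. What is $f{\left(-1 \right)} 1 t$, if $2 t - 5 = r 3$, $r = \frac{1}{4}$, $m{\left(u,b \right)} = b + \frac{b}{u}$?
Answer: $- \frac{23}{24} \approx -0.95833$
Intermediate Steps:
$r = \frac{1}{4} \approx 0.25$
$t = \frac{23}{8}$ ($t = \frac{5}{2} + \frac{\frac{1}{4} \cdot 3}{2} = \frac{5}{2} + \frac{1}{2} \cdot \frac{3}{4} = \frac{5}{2} + \frac{3}{8} = \frac{23}{8} \approx 2.875$)
$f{\left(I \right)} = \frac{I}{3}$ ($f{\left(I \right)} = \frac{I^{2}}{I + \left(I + \frac{I}{1}\right)} = \frac{I^{2}}{I + \left(I + I 1\right)} = \frac{I^{2}}{I + \left(I + I\right)} = \frac{I^{2}}{I + 2 I} = \frac{I^{2}}{3 I} = \frac{1}{3 I} I^{2} = \frac{I}{3}$)
$f{\left(-1 \right)} 1 t = \frac{1}{3} \left(-1\right) 1 \cdot \frac{23}{8} = \left(- \frac{1}{3}\right) 1 \cdot \frac{23}{8} = \left(- \frac{1}{3}\right) \frac{23}{8} = - \frac{23}{24}$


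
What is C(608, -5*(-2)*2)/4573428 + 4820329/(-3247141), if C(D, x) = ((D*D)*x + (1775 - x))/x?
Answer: -83379166202261/59402262277392 ≈ -1.4036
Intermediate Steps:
C(D, x) = (1775 - x + x*D²)/x (C(D, x) = (D²*x + (1775 - x))/x = (x*D² + (1775 - x))/x = (1775 - x + x*D²)/x)
C(608, -5*(-2)*2)/4573428 + 4820329/(-3247141) = (-1 + 608² + 1775/((-5*(-2)*2)))/4573428 + 4820329/(-3247141) = (-1 + 369664 + 1775/((10*2)))*(1/4573428) + 4820329*(-1/3247141) = (-1 + 369664 + 1775/20)*(1/4573428) - 4820329/3247141 = (-1 + 369664 + 1775*(1/20))*(1/4573428) - 4820329/3247141 = (-1 + 369664 + 355/4)*(1/4573428) - 4820329/3247141 = (1479007/4)*(1/4573428) - 4820329/3247141 = 1479007/18293712 - 4820329/3247141 = -83379166202261/59402262277392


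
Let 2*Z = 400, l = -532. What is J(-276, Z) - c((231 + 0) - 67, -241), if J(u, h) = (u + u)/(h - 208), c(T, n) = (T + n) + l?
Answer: 678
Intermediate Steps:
Z = 200 (Z = (½)*400 = 200)
c(T, n) = -532 + T + n (c(T, n) = (T + n) - 532 = -532 + T + n)
J(u, h) = 2*u/(-208 + h) (J(u, h) = (2*u)/(-208 + h) = 2*u/(-208 + h))
J(-276, Z) - c((231 + 0) - 67, -241) = 2*(-276)/(-208 + 200) - (-532 + ((231 + 0) - 67) - 241) = 2*(-276)/(-8) - (-532 + (231 - 67) - 241) = 2*(-276)*(-⅛) - (-532 + 164 - 241) = 69 - 1*(-609) = 69 + 609 = 678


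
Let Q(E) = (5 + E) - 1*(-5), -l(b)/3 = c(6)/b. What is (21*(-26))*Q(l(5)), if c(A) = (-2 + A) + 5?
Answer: -12558/5 ≈ -2511.6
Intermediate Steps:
c(A) = 3 + A
l(b) = -27/b (l(b) = -3*(3 + 6)/b = -27/b)
Q(E) = 10 + E (Q(E) = (5 + E) + 5 = 10 + E)
(21*(-26))*Q(l(5)) = (21*(-26))*(10 - 27/5) = -546*(10 - 27*⅕) = -546*(10 - 27/5) = -546*23/5 = -12558/5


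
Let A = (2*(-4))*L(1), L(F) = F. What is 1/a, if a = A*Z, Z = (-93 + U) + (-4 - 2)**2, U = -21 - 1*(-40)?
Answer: 1/304 ≈ 0.0032895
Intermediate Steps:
U = 19 (U = -21 + 40 = 19)
A = -8 (A = (2*(-4))*1 = -8*1 = -8)
Z = -38 (Z = (-93 + 19) + (-4 - 2)**2 = -74 + (-6)**2 = -74 + 36 = -38)
a = 304 (a = -8*(-38) = 304)
1/a = 1/304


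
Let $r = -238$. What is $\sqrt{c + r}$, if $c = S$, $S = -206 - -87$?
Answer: $i \sqrt{357} \approx 18.894 i$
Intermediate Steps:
$S = -119$ ($S = -206 + 87 = -119$)
$c = -119$
$\sqrt{c + r} = \sqrt{-119 - 238} = \sqrt{-357} = i \sqrt{357}$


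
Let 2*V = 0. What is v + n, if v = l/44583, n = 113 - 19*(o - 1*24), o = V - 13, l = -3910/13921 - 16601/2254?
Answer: 380506821402097/466307477174 ≈ 816.00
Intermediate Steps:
V = 0 (V = (1/2)*0 = 0)
l = -239915661/31377934 (l = -3910*1/13921 - 16601*1/2254 = -3910/13921 - 16601/2254 = -239915661/31377934 ≈ -7.6460)
o = -13 (o = 0 - 13 = -13)
n = 816 (n = 113 - 19*(-13 - 1*24) = 113 - 19*(-13 - 24) = 113 - 19*(-37) = 113 + 703 = 816)
v = -79971887/466307477174 (v = -239915661/31377934/44583 = -239915661/31377934*1/44583 = -79971887/466307477174 ≈ -0.00017150)
v + n = -79971887/466307477174 + 816 = 380506821402097/466307477174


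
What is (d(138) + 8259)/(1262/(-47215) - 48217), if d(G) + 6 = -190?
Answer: -380694545/2276566917 ≈ -0.16722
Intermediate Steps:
d(G) = -196 (d(G) = -6 - 190 = -196)
(d(138) + 8259)/(1262/(-47215) - 48217) = (-196 + 8259)/(1262/(-47215) - 48217) = 8063/(1262*(-1/47215) - 48217) = 8063/(-1262/47215 - 48217) = 8063/(-2276566917/47215) = 8063*(-47215/2276566917) = -380694545/2276566917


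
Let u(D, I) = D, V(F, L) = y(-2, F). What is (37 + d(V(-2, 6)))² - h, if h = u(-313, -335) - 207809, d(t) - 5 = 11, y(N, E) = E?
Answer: 210931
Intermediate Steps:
V(F, L) = F
d(t) = 16 (d(t) = 5 + 11 = 16)
h = -208122 (h = -313 - 207809 = -208122)
(37 + d(V(-2, 6)))² - h = (37 + 16)² - 1*(-208122) = 53² + 208122 = 2809 + 208122 = 210931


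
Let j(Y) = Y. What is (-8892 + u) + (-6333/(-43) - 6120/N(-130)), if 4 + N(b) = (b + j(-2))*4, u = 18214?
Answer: 54220597/5719 ≈ 9480.8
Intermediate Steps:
N(b) = -12 + 4*b (N(b) = -4 + (b - 2)*4 = -4 + (-2 + b)*4 = -4 + (-8 + 4*b) = -12 + 4*b)
(-8892 + u) + (-6333/(-43) - 6120/N(-130)) = (-8892 + 18214) + (-6333/(-43) - 6120/(-12 + 4*(-130))) = 9322 + (-6333*(-1/43) - 6120/(-12 - 520)) = 9322 + (6333/43 - 6120/(-532)) = 9322 + (6333/43 - 6120*(-1/532)) = 9322 + (6333/43 + 1530/133) = 9322 + 908079/5719 = 54220597/5719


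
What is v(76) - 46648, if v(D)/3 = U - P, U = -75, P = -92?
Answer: -46597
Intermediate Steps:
v(D) = 51 (v(D) = 3*(-75 - 1*(-92)) = 3*(-75 + 92) = 3*17 = 51)
v(76) - 46648 = 51 - 46648 = -46597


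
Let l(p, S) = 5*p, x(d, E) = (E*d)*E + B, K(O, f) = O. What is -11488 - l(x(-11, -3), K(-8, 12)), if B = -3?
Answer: -10978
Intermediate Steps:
x(d, E) = -3 + d*E**2 (x(d, E) = (E*d)*E - 3 = d*E**2 - 3 = -3 + d*E**2)
-11488 - l(x(-11, -3), K(-8, 12)) = -11488 - 5*(-3 - 11*(-3)**2) = -11488 - 5*(-3 - 11*9) = -11488 - 5*(-3 - 99) = -11488 - 5*(-102) = -11488 - 1*(-510) = -11488 + 510 = -10978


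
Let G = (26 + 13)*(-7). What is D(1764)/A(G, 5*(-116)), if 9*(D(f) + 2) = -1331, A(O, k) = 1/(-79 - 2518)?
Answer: 3503353/9 ≈ 3.8926e+5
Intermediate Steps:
G = -273 (G = 39*(-7) = -273)
A(O, k) = -1/2597 (A(O, k) = 1/(-2597) = -1/2597)
D(f) = -1349/9 (D(f) = -2 + (⅑)*(-1331) = -2 - 1331/9 = -1349/9)
D(1764)/A(G, 5*(-116)) = -1349/(9*(-1/2597)) = -1349/9*(-2597) = 3503353/9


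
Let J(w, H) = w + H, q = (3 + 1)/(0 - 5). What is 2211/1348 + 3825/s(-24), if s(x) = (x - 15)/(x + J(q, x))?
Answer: 83901303/17524 ≈ 4787.8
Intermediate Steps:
q = -⅘ (q = 4/(-5) = 4*(-⅕) = -⅘ ≈ -0.80000)
J(w, H) = H + w
s(x) = (-15 + x)/(-⅘ + 2*x) (s(x) = (x - 15)/(x + (x - ⅘)) = (-15 + x)/(x + (-⅘ + x)) = (-15 + x)/(-⅘ + 2*x))
2211/1348 + 3825/s(-24) = 2211/1348 + 3825/((5*(-15 - 24)/(2*(-2 + 5*(-24))))) = 2211*(1/1348) + 3825/(((5/2)*(-39)/(-2 - 120))) = 2211/1348 + 3825/(((5/2)*(-39)/(-122))) = 2211/1348 + 3825/(((5/2)*(-1/122)*(-39))) = 2211/1348 + 3825/(195/244) = 2211/1348 + 3825*(244/195) = 2211/1348 + 62220/13 = 83901303/17524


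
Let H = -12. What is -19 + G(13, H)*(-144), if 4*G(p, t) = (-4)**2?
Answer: -595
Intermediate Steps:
G(p, t) = 4 (G(p, t) = (1/4)*(-4)**2 = (1/4)*16 = 4)
-19 + G(13, H)*(-144) = -19 + 4*(-144) = -19 - 576 = -595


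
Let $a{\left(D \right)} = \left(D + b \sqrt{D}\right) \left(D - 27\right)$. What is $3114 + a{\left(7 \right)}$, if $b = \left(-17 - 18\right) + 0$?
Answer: $2974 + 700 \sqrt{7} \approx 4826.0$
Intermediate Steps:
$b = -35$ ($b = -35 + 0 = -35$)
$a{\left(D \right)} = \left(-27 + D\right) \left(D - 35 \sqrt{D}\right)$ ($a{\left(D \right)} = \left(D - 35 \sqrt{D}\right) \left(D - 27\right) = \left(D - 35 \sqrt{D}\right) \left(-27 + D\right) = \left(-27 + D\right) \left(D - 35 \sqrt{D}\right)$)
$3114 + a{\left(7 \right)} = 3114 + \left(7^{2} - 35 \cdot 7^{\frac{3}{2}} - 189 + 945 \sqrt{7}\right) = 3114 + \left(49 - 35 \cdot 7 \sqrt{7} - 189 + 945 \sqrt{7}\right) = 3114 + \left(49 - 245 \sqrt{7} - 189 + 945 \sqrt{7}\right) = 3114 - \left(140 - 700 \sqrt{7}\right) = 2974 + 700 \sqrt{7}$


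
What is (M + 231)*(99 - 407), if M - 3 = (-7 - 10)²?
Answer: -161084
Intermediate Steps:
M = 292 (M = 3 + (-7 - 10)² = 3 + (-17)² = 3 + 289 = 292)
(M + 231)*(99 - 407) = (292 + 231)*(99 - 407) = 523*(-308) = -161084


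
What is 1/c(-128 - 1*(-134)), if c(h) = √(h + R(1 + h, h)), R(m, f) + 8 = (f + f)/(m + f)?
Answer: -I*√182/14 ≈ -0.96362*I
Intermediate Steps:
R(m, f) = -8 + 2*f/(f + m) (R(m, f) = -8 + (f + f)/(m + f) = -8 + (2*f)/(f + m) = -8 + 2*f/(f + m))
c(h) = √(h + 2*(-4 - 7*h)/(1 + 2*h)) (c(h) = √(h + 2*(-4*(1 + h) - 3*h)/(h + (1 + h))) = √(h + 2*((-4 - 4*h) - 3*h)/(1 + 2*h)) = √(h + 2*(-4 - 7*h)/(1 + 2*h)))
1/c(-128 - 1*(-134)) = 1/(√((-8 - 13*(-128 - 1*(-134)) + 2*(-128 - 1*(-134))²)/(1 + 2*(-128 - 1*(-134))))) = 1/(√((-8 - 13*(-128 + 134) + 2*(-128 + 134)²)/(1 + 2*(-128 + 134)))) = 1/(√((-8 - 13*6 + 2*6²)/(1 + 2*6))) = 1/(√((-8 - 78 + 2*36)/(1 + 12))) = 1/(√((-8 - 78 + 72)/13)) = 1/(√((1/13)*(-14))) = 1/(√(-14/13)) = 1/(I*√182/13) = -I*√182/14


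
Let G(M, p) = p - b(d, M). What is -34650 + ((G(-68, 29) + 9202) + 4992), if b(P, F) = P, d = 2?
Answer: -20429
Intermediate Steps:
G(M, p) = -2 + p (G(M, p) = p - 1*2 = p - 2 = -2 + p)
-34650 + ((G(-68, 29) + 9202) + 4992) = -34650 + (((-2 + 29) + 9202) + 4992) = -34650 + ((27 + 9202) + 4992) = -34650 + (9229 + 4992) = -34650 + 14221 = -20429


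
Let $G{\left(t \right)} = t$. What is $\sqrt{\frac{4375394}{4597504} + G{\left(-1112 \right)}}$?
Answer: $\frac{27 i \sqrt{125837384034}}{287344} \approx 33.332 i$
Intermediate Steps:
$\sqrt{\frac{4375394}{4597504} + G{\left(-1112 \right)}} = \sqrt{\frac{4375394}{4597504} - 1112} = \sqrt{4375394 \cdot \frac{1}{4597504} - 1112} = \sqrt{\frac{2187697}{2298752} - 1112} = \sqrt{- \frac{2554024527}{2298752}} = \frac{27 i \sqrt{125837384034}}{287344}$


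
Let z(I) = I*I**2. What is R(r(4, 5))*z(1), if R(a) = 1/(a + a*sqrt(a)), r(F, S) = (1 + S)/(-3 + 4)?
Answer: -1/30 + sqrt(6)/30 ≈ 0.048316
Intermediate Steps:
r(F, S) = 1 + S (r(F, S) = (1 + S)/1 = (1 + S)*1 = 1 + S)
z(I) = I**3
R(a) = 1/(a + a**(3/2))
R(r(4, 5))*z(1) = 1**3/((1 + 5) + (1 + 5)**(3/2)) = 1/(6 + 6**(3/2)) = 1/(6 + 6*sqrt(6))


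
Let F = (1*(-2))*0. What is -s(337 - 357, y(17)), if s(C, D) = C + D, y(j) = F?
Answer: 20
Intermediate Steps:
F = 0 (F = -2*0 = 0)
y(j) = 0
-s(337 - 357, y(17)) = -((337 - 357) + 0) = -(-20 + 0) = -1*(-20) = 20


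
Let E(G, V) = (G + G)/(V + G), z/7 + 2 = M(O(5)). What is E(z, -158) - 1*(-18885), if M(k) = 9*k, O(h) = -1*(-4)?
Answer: 377819/20 ≈ 18891.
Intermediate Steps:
O(h) = 4
z = 238 (z = -14 + 7*(9*4) = -14 + 7*36 = -14 + 252 = 238)
E(G, V) = 2*G/(G + V) (E(G, V) = (2*G)/(G + V) = 2*G/(G + V))
E(z, -158) - 1*(-18885) = 2*238/(238 - 158) - 1*(-18885) = 2*238/80 + 18885 = 2*238*(1/80) + 18885 = 119/20 + 18885 = 377819/20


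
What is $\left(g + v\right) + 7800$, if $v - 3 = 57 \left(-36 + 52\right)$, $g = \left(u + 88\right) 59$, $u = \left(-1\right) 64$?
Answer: $10131$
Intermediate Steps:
$u = -64$
$g = 1416$ ($g = \left(-64 + 88\right) 59 = 24 \cdot 59 = 1416$)
$v = 915$ ($v = 3 + 57 \left(-36 + 52\right) = 3 + 57 \cdot 16 = 3 + 912 = 915$)
$\left(g + v\right) + 7800 = \left(1416 + 915\right) + 7800 = 2331 + 7800 = 10131$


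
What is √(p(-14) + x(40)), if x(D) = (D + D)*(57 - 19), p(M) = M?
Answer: √3026 ≈ 55.009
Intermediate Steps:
x(D) = 76*D (x(D) = (2*D)*38 = 76*D)
√(p(-14) + x(40)) = √(-14 + 76*40) = √(-14 + 3040) = √3026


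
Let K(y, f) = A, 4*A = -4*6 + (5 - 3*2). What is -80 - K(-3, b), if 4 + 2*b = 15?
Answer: -295/4 ≈ -73.750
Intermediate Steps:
b = 11/2 (b = -2 + (½)*15 = -2 + 15/2 = 11/2 ≈ 5.5000)
A = -25/4 (A = (-4*6 + (5 - 3*2))/4 = (-24 + (5 - 6))/4 = (-24 - 1)/4 = (¼)*(-25) = -25/4 ≈ -6.2500)
K(y, f) = -25/4
-80 - K(-3, b) = -80 - 1*(-25/4) = -80 + 25/4 = -295/4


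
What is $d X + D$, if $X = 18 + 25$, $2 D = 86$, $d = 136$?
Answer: $5891$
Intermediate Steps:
$D = 43$ ($D = \frac{1}{2} \cdot 86 = 43$)
$X = 43$
$d X + D = 136 \cdot 43 + 43 = 5848 + 43 = 5891$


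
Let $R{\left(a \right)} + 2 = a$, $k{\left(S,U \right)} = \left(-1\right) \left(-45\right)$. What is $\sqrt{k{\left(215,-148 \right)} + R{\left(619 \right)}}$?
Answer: $\sqrt{662} \approx 25.729$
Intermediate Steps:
$k{\left(S,U \right)} = 45$
$R{\left(a \right)} = -2 + a$
$\sqrt{k{\left(215,-148 \right)} + R{\left(619 \right)}} = \sqrt{45 + \left(-2 + 619\right)} = \sqrt{45 + 617} = \sqrt{662}$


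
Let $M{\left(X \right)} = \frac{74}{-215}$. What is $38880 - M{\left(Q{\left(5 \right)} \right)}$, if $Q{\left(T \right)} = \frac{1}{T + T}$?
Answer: $\frac{8359274}{215} \approx 38880.0$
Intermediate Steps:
$Q{\left(T \right)} = \frac{1}{2 T}$
$M{\left(X \right)} = - \frac{74}{215}$ ($M{\left(X \right)} = 74 \left(- \frac{1}{215}\right) = - \frac{74}{215}$)
$38880 - M{\left(Q{\left(5 \right)} \right)} = 38880 - - \frac{74}{215} = 38880 + \frac{74}{215} = \frac{8359274}{215}$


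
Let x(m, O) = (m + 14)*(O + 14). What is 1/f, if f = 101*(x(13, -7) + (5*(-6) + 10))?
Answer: 1/17069 ≈ 5.8586e-5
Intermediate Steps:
x(m, O) = (14 + O)*(14 + m) (x(m, O) = (14 + m)*(14 + O) = (14 + O)*(14 + m))
f = 17069 (f = 101*((196 + 14*(-7) + 14*13 - 7*13) + (5*(-6) + 10)) = 101*((196 - 98 + 182 - 91) + (-30 + 10)) = 101*(189 - 20) = 101*169 = 17069)
1/f = 1/17069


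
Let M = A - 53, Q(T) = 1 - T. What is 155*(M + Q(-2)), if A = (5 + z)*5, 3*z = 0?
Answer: -3875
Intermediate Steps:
z = 0 (z = (1/3)*0 = 0)
A = 25 (A = (5 + 0)*5 = 5*5 = 25)
M = -28 (M = 25 - 53 = -28)
155*(M + Q(-2)) = 155*(-28 + (1 - 1*(-2))) = 155*(-28 + (1 + 2)) = 155*(-28 + 3) = 155*(-25) = -3875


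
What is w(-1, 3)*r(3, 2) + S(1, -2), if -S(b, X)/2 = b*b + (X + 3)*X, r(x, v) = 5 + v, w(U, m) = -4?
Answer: -26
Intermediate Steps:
S(b, X) = -2*b**2 - 2*X*(3 + X) (S(b, X) = -2*(b*b + (X + 3)*X) = -2*(b**2 + (3 + X)*X) = -2*(b**2 + X*(3 + X)) = -2*b**2 - 2*X*(3 + X))
w(-1, 3)*r(3, 2) + S(1, -2) = -4*(5 + 2) + (-6*(-2) - 2*(-2)**2 - 2*1**2) = -4*7 + (12 - 2*4 - 2*1) = -28 + (12 - 8 - 2) = -28 + 2 = -26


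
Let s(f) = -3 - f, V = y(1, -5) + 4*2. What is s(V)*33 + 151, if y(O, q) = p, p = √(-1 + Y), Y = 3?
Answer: -212 - 33*√2 ≈ -258.67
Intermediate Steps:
p = √2 (p = √(-1 + 3) = √2 ≈ 1.4142)
y(O, q) = √2
V = 8 + √2 (V = √2 + 4*2 = √2 + 8 = 8 + √2 ≈ 9.4142)
s(V)*33 + 151 = (-3 - (8 + √2))*33 + 151 = (-3 + (-8 - √2))*33 + 151 = (-11 - √2)*33 + 151 = (-363 - 33*√2) + 151 = -212 - 33*√2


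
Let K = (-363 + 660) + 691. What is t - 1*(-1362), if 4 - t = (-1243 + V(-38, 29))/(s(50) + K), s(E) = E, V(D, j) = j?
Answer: 709561/519 ≈ 1367.2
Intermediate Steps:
K = 988 (K = 297 + 691 = 988)
t = 2683/519 (t = 4 - (-1243 + 29)/(50 + 988) = 4 - (-1214)/1038 = 4 - 1*(-607/519) = 4 + 607/519 = 2683/519 ≈ 5.1696)
t - 1*(-1362) = 2683/519 - 1*(-1362) = 2683/519 + 1362 = 709561/519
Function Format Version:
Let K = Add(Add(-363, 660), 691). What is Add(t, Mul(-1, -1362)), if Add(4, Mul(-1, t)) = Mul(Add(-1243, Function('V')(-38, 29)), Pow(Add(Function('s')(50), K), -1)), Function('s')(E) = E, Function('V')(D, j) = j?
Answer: Rational(709561, 519) ≈ 1367.2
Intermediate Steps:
K = 988 (K = Add(297, 691) = 988)
t = Rational(2683, 519) (t = Add(4, Mul(-1, Mul(Add(-1243, 29), Pow(Add(50, 988), -1)))) = Add(4, Mul(-1, Mul(-1214, Pow(1038, -1)))) = Add(4, Mul(-1, Mul(-1214, Rational(1, 1038)))) = Add(4, Mul(-1, Rational(-607, 519))) = Add(4, Rational(607, 519)) = Rational(2683, 519) ≈ 5.1696)
Add(t, Mul(-1, -1362)) = Add(Rational(2683, 519), Mul(-1, -1362)) = Add(Rational(2683, 519), 1362) = Rational(709561, 519)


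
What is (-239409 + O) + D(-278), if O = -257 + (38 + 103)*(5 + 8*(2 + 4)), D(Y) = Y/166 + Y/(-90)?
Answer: -867235573/3735 ≈ -2.3219e+5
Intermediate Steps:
D(Y) = -19*Y/3735 (D(Y) = Y*(1/166) + Y*(-1/90) = Y/166 - Y/90 = -19*Y/3735)
O = 7216 (O = -257 + 141*(5 + 8*6) = -257 + 141*(5 + 48) = -257 + 141*53 = -257 + 7473 = 7216)
(-239409 + O) + D(-278) = (-239409 + 7216) - 19/3735*(-278) = -232193 + 5282/3735 = -867235573/3735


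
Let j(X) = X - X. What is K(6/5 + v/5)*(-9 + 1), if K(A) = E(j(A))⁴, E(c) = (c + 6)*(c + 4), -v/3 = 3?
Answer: -2654208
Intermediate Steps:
v = -9 (v = -3*3 = -9)
j(X) = 0
E(c) = (4 + c)*(6 + c) (E(c) = (6 + c)*(4 + c) = (4 + c)*(6 + c))
K(A) = 331776 (K(A) = (24 + 0² + 10*0)⁴ = (24 + 0 + 0)⁴ = 24⁴ = 331776)
K(6/5 + v/5)*(-9 + 1) = 331776*(-9 + 1) = 331776*(-8) = -2654208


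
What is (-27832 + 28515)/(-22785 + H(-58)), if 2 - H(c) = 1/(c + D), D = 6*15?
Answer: -21856/729057 ≈ -0.029978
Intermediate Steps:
D = 90
H(c) = 2 - 1/(90 + c) (H(c) = 2 - 1/(c + 90) = 2 - 1/(90 + c))
(-27832 + 28515)/(-22785 + H(-58)) = (-27832 + 28515)/(-22785 + (179 + 2*(-58))/(90 - 58)) = 683/(-22785 + (179 - 116)/32) = 683/(-22785 + (1/32)*63) = 683/(-22785 + 63/32) = 683/(-729057/32) = 683*(-32/729057) = -21856/729057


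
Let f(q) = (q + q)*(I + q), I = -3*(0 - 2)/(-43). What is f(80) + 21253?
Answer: 1463319/43 ≈ 34031.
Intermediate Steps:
I = -6/43 (I = -3*(-2)*(-1/43) = 6*(-1/43) = -6/43 ≈ -0.13953)
f(q) = 2*q*(-6/43 + q) (f(q) = (q + q)*(-6/43 + q) = (2*q)*(-6/43 + q) = 2*q*(-6/43 + q))
f(80) + 21253 = (2/43)*80*(-6 + 43*80) + 21253 = (2/43)*80*(-6 + 3440) + 21253 = (2/43)*80*3434 + 21253 = 549440/43 + 21253 = 1463319/43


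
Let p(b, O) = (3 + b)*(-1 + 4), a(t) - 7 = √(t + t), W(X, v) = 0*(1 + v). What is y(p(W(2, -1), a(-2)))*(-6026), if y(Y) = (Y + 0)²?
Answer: -488106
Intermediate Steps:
W(X, v) = 0
a(t) = 7 + √2*√t (a(t) = 7 + √(t + t) = 7 + √(2*t) = 7 + √2*√t)
p(b, O) = 9 + 3*b (p(b, O) = (3 + b)*3 = 9 + 3*b)
y(Y) = Y²
y(p(W(2, -1), a(-2)))*(-6026) = (9 + 3*0)²*(-6026) = (9 + 0)²*(-6026) = 9²*(-6026) = 81*(-6026) = -488106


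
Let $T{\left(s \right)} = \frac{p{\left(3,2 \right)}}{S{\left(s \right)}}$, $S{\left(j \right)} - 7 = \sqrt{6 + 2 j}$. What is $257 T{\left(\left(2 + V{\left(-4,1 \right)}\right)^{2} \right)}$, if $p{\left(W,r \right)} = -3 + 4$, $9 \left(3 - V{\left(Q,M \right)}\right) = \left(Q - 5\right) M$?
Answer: $- \frac{1799}{29} + \frac{257 \sqrt{78}}{29} \approx 16.233$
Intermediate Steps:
$V{\left(Q,M \right)} = 3 - \frac{M \left(-5 + Q\right)}{9}$ ($V{\left(Q,M \right)} = 3 - \frac{\left(Q - 5\right) M}{9} = 3 - \frac{\left(-5 + Q\right) M}{9} = 3 - \frac{M \left(-5 + Q\right)}{9}$)
$p{\left(W,r \right)} = 1$
$S{\left(j \right)} = 7 + \sqrt{6 + 2 j}$
$T{\left(s \right)} = \frac{1}{7 + \sqrt{6 + 2 s}}$ ($T{\left(s \right)} = 1 \frac{1}{7 + \sqrt{6 + 2 s}} = \frac{1}{7 + \sqrt{6 + 2 s}}$)
$257 T{\left(\left(2 + V{\left(-4,1 \right)}\right)^{2} \right)} = \frac{257}{7 + \sqrt{2} \sqrt{3 + \left(2 + \left(3 + \frac{5}{9} \cdot 1 - \frac{1}{9} \left(-4\right)\right)\right)^{2}}} = \frac{257}{7 + \sqrt{2} \sqrt{3 + \left(2 + \left(3 + \frac{5}{9} + \frac{4}{9}\right)\right)^{2}}} = \frac{257}{7 + \sqrt{2} \sqrt{3 + \left(2 + 4\right)^{2}}} = \frac{257}{7 + \sqrt{2} \sqrt{3 + 6^{2}}} = \frac{257}{7 + \sqrt{2} \sqrt{3 + 36}} = \frac{257}{7 + \sqrt{2} \sqrt{39}} = \frac{257}{7 + \sqrt{78}}$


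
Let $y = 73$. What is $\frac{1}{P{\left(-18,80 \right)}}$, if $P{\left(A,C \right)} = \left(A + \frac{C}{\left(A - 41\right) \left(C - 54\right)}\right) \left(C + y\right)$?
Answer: $- \frac{767}{2118438} \approx -0.00036206$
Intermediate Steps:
$P{\left(A,C \right)} = \left(73 + C\right) \left(A + \frac{C}{\left(-54 + C\right) \left(-41 + A\right)}\right)$ ($P{\left(A,C \right)} = \left(A + \frac{C}{\left(A - 41\right) \left(C - 54\right)}\right) \left(C + 73\right) = \left(A + \frac{C}{\left(-41 + A\right) \left(-54 + C\right)}\right) \left(73 + C\right) = \left(A + \frac{C}{\left(-54 + C\right) \left(-41 + A\right)}\right) \left(73 + C\right) = \left(73 + C\right) \left(A + \frac{C}{\left(-54 + C\right) \left(-41 + A\right)}\right)$)
$\frac{1}{P{\left(-18,80 \right)}} = \frac{1}{\frac{1}{2214 - -972 - 3280 - 1440} \left(80^{2} - 3942 \left(-18\right)^{2} + 73 \cdot 80 + 161622 \left(-18\right) + \left(-18\right)^{2} \cdot 80^{2} - \left(-14022\right) 80 - - 738 \cdot 80^{2} + 19 \cdot 80 \left(-18\right)^{2}\right)} = \frac{1}{\frac{1}{2214 + 972 - 3280 - 1440} \left(6400 - 1277208 + 5840 - 2909196 + 324 \cdot 6400 + 1121760 - \left(-738\right) 6400 + 19 \cdot 80 \cdot 324\right)} = \frac{1}{\frac{1}{-1534} \left(6400 - 1277208 + 5840 - 2909196 + 2073600 + 1121760 + 4723200 + 492480\right)} = \frac{1}{\left(- \frac{1}{1534}\right) 4236876} = \frac{1}{- \frac{2118438}{767}} = - \frac{767}{2118438}$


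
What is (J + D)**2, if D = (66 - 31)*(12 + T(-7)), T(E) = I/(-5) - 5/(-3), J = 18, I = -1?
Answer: 2280100/9 ≈ 2.5334e+5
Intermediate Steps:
T(E) = 28/15 (T(E) = -1/(-5) - 5/(-3) = -1*(-1/5) - 5*(-1/3) = 1/5 + 5/3 = 28/15)
D = 1456/3 (D = (66 - 31)*(12 + 28/15) = 35*(208/15) = 1456/3 ≈ 485.33)
(J + D)**2 = (18 + 1456/3)**2 = (1510/3)**2 = 2280100/9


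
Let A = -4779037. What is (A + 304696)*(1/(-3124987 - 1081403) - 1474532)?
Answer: 9250635377412959007/1402130 ≈ 6.5976e+12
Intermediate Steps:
(A + 304696)*(1/(-3124987 - 1081403) - 1474532) = (-4779037 + 304696)*(1/(-3124987 - 1081403) - 1474532) = -4474341*(1/(-4206390) - 1474532) = -4474341*(-1/4206390 - 1474532) = -4474341*(-6202456659481/4206390) = 9250635377412959007/1402130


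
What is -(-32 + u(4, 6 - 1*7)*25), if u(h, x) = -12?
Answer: 332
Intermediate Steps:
-(-32 + u(4, 6 - 1*7)*25) = -(-32 - 12*25) = -(-32 - 300) = -1*(-332) = 332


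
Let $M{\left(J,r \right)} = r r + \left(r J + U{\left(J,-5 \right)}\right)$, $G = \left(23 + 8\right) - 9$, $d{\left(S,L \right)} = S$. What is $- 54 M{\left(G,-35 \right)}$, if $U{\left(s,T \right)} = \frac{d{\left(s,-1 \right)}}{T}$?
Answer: $- \frac{121662}{5} \approx -24332.0$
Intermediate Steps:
$G = 22$ ($G = 31 - 9 = 22$)
$U{\left(s,T \right)} = \frac{s}{T}$
$M{\left(J,r \right)} = r^{2} - \frac{J}{5} + J r$ ($M{\left(J,r \right)} = r r + \left(r J + \frac{J}{-5}\right) = r^{2} + \left(J r + J \left(- \frac{1}{5}\right)\right) = r^{2} + \left(J r - \frac{J}{5}\right) = r^{2} + \left(- \frac{J}{5} + J r\right) = r^{2} - \frac{J}{5} + J r$)
$- 54 M{\left(G,-35 \right)} = - 54 \left(\left(-35\right)^{2} - \frac{22}{5} + 22 \left(-35\right)\right) = - 54 \left(1225 - \frac{22}{5} - 770\right) = \left(-54\right) \frac{2253}{5} = - \frac{121662}{5}$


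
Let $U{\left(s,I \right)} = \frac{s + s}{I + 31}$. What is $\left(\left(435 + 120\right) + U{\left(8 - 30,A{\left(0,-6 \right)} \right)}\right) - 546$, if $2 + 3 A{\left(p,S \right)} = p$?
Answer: $\frac{687}{91} \approx 7.5495$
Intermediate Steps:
$A{\left(p,S \right)} = - \frac{2}{3} + \frac{p}{3}$
$U{\left(s,I \right)} = \frac{2 s}{31 + I}$
$\left(\left(435 + 120\right) + U{\left(8 - 30,A{\left(0,-6 \right)} \right)}\right) - 546 = \left(\left(435 + 120\right) + \frac{2 \left(8 - 30\right)}{31 + \left(- \frac{2}{3} + \frac{1}{3} \cdot 0\right)}\right) - 546 = \left(555 + \frac{2 \left(8 - 30\right)}{31 + \left(- \frac{2}{3} + 0\right)}\right) - 546 = \left(555 + 2 \left(-22\right) \frac{1}{31 - \frac{2}{3}}\right) - 546 = \left(555 + 2 \left(-22\right) \frac{1}{\frac{91}{3}}\right) - 546 = \left(555 + 2 \left(-22\right) \frac{3}{91}\right) - 546 = \left(555 - \frac{132}{91}\right) - 546 = \frac{50373}{91} - 546 = \frac{687}{91}$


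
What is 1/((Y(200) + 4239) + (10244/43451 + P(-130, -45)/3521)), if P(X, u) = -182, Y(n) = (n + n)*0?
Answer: 21855853/92650983873 ≈ 0.00023589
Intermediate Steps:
Y(n) = 0 (Y(n) = (2*n)*0 = 0)
1/((Y(200) + 4239) + (10244/43451 + P(-130, -45)/3521)) = 1/((0 + 4239) + (10244/43451 - 182/3521)) = 1/(4239 + (10244*(1/43451) - 182*1/3521)) = 1/(4239 + (10244/43451 - 26/503)) = 1/(4239 + 4023006/21855853) = 1/(92650983873/21855853) = 21855853/92650983873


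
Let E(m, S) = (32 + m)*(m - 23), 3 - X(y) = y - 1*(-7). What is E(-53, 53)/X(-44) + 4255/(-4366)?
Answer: 11483/295 ≈ 38.925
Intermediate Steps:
X(y) = -4 - y (X(y) = 3 - (y - 1*(-7)) = 3 - (y + 7) = 3 - (7 + y) = 3 + (-7 - y) = -4 - y)
E(m, S) = (-23 + m)*(32 + m) (E(m, S) = (32 + m)*(-23 + m) = (-23 + m)*(32 + m))
E(-53, 53)/X(-44) + 4255/(-4366) = (-736 + (-53)² + 9*(-53))/(-4 - 1*(-44)) + 4255/(-4366) = (-736 + 2809 - 477)/(-4 + 44) + 4255*(-1/4366) = 1596/40 - 115/118 = 1596*(1/40) - 115/118 = 399/10 - 115/118 = 11483/295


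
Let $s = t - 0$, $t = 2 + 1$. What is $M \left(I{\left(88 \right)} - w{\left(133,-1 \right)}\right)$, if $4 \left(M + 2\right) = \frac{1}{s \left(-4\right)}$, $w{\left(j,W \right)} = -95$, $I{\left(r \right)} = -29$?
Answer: $- \frac{1067}{8} \approx -133.38$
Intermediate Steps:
$t = 3$
$s = 3$ ($s = 3 - 0 = 3 + 0 = 3$)
$M = - \frac{97}{48}$ ($M = -2 + \frac{1}{4 \cdot 3 \left(-4\right)} = -2 + \frac{1}{4 \left(-12\right)} = -2 + \frac{1}{4} \left(- \frac{1}{12}\right) = -2 - \frac{1}{48} = - \frac{97}{48} \approx -2.0208$)
$M \left(I{\left(88 \right)} - w{\left(133,-1 \right)}\right) = - \frac{97 \left(-29 - -95\right)}{48} = - \frac{97 \left(-29 + 95\right)}{48} = \left(- \frac{97}{48}\right) 66 = - \frac{1067}{8}$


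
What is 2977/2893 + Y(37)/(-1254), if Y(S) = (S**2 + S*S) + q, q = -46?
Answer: -184309/164901 ≈ -1.1177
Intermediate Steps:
Y(S) = -46 + 2*S**2 (Y(S) = (S**2 + S*S) - 46 = (S**2 + S**2) - 46 = 2*S**2 - 46 = -46 + 2*S**2)
2977/2893 + Y(37)/(-1254) = 2977/2893 + (-46 + 2*37**2)/(-1254) = 2977*(1/2893) + (-46 + 2*1369)*(-1/1254) = 2977/2893 + (-46 + 2738)*(-1/1254) = 2977/2893 + 2692*(-1/1254) = 2977/2893 - 1346/627 = -184309/164901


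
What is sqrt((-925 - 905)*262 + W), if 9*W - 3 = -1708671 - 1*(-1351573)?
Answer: I*sqrt(4672235)/3 ≈ 720.51*I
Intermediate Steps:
W = -357095/9 (W = 1/3 + (-1708671 - 1*(-1351573))/9 = 1/3 + (-1708671 + 1351573)/9 = 1/3 + (1/9)*(-357098) = 1/3 - 357098/9 = -357095/9 ≈ -39677.)
sqrt((-925 - 905)*262 + W) = sqrt((-925 - 905)*262 - 357095/9) = sqrt(-1830*262 - 357095/9) = sqrt(-479460 - 357095/9) = sqrt(-4672235/9) = I*sqrt(4672235)/3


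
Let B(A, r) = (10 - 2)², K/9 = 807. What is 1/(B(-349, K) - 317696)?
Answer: -1/317632 ≈ -3.1483e-6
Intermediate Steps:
K = 7263 (K = 9*807 = 7263)
B(A, r) = 64 (B(A, r) = 8² = 64)
1/(B(-349, K) - 317696) = 1/(64 - 317696) = 1/(-317632) = -1/317632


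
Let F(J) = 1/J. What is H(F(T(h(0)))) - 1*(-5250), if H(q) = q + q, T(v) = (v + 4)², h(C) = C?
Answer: 42001/8 ≈ 5250.1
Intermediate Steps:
T(v) = (4 + v)²
H(q) = 2*q
H(F(T(h(0)))) - 1*(-5250) = 2/((4 + 0)²) - 1*(-5250) = 2/(4²) + 5250 = 2/16 + 5250 = 2*(1/16) + 5250 = ⅛ + 5250 = 42001/8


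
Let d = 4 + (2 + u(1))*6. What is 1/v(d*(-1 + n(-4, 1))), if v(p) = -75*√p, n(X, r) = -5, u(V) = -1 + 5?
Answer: I*√15/4500 ≈ 0.00086066*I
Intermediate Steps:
u(V) = 4
d = 40 (d = 4 + (2 + 4)*6 = 4 + 6*6 = 4 + 36 = 40)
1/v(d*(-1 + n(-4, 1))) = 1/(-75*2*√10*√(-1 - 5)) = 1/(-75*4*I*√15) = 1/(-300*I*√15) = I*√15/4500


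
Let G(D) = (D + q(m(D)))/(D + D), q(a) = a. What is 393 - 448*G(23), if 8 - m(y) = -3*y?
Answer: -13361/23 ≈ -580.91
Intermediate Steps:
m(y) = 8 + 3*y (m(y) = 8 - (-3)*y = 8 + 3*y)
G(D) = (8 + 4*D)/(2*D) (G(D) = (D + (8 + 3*D))/(D + D) = (8 + 4*D)/((2*D)) = (8 + 4*D)*(1/(2*D)) = (8 + 4*D)/(2*D))
393 - 448*G(23) = 393 - 448*(2 + 4/23) = 393 - 448*50/23 = 393 - 22400/23 = -13361/23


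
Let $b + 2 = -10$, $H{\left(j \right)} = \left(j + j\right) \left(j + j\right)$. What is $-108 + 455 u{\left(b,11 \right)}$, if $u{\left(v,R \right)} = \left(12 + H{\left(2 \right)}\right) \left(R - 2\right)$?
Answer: $114552$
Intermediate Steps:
$H{\left(j \right)} = 4 j^{2}$ ($H{\left(j \right)} = 2 j 2 j = 4 j^{2}$)
$b = -12$ ($b = -2 - 10 = -12$)
$u{\left(v,R \right)} = -56 + 28 R$ ($u{\left(v,R \right)} = \left(12 + 4 \cdot 2^{2}\right) \left(R - 2\right) = \left(12 + 4 \cdot 4\right) \left(-2 + R\right) = \left(12 + 16\right) \left(-2 + R\right) = 28 \left(-2 + R\right) = -56 + 28 R$)
$-108 + 455 u{\left(b,11 \right)} = -108 + 455 \left(-56 + 28 \cdot 11\right) = -108 + 455 \left(-56 + 308\right) = -108 + 455 \cdot 252 = -108 + 114660 = 114552$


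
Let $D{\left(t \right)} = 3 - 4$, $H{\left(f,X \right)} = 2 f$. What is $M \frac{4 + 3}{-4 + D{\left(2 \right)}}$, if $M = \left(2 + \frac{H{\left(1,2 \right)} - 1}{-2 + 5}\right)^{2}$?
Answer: $- \frac{343}{45} \approx -7.6222$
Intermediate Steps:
$D{\left(t \right)} = -1$ ($D{\left(t \right)} = 3 - 4 = -1$)
$M = \frac{49}{9}$ ($M = \left(2 + \frac{2 \cdot 1 - 1}{-2 + 5}\right)^{2} = \left(2 + \frac{2 - 1}{3}\right)^{2} = \left(2 + 1 \cdot \frac{1}{3}\right)^{2} = \left(2 + \frac{1}{3}\right)^{2} = \left(\frac{7}{3}\right)^{2} = \frac{49}{9} \approx 5.4444$)
$M \frac{4 + 3}{-4 + D{\left(2 \right)}} = \frac{49 \frac{4 + 3}{-4 - 1}}{9} = \frac{49 \frac{7}{-5}}{9} = \frac{49 \cdot 7 \left(- \frac{1}{5}\right)}{9} = \frac{49}{9} \left(- \frac{7}{5}\right) = - \frac{343}{45}$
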